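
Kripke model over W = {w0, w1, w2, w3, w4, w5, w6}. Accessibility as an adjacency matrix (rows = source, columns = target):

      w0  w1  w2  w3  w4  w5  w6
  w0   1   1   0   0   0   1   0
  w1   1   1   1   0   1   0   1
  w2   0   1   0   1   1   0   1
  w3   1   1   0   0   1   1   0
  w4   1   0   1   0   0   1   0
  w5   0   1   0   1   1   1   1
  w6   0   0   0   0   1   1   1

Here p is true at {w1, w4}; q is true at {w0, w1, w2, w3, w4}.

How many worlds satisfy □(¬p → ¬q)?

w0: successors {w0, w1, w5}; ¬p → ¬q there: w0:F, w1:T, w5:T. ✗
w1: successors {w0, w1, w2, w4, w6}; ¬p → ¬q there: w0:F, w1:T, w2:F, w4:T, w6:T. ✗
w2: successors {w1, w3, w4, w6}; ¬p → ¬q there: w1:T, w3:F, w4:T, w6:T. ✗
w3: successors {w0, w1, w4, w5}; ¬p → ¬q there: w0:F, w1:T, w4:T, w5:T. ✗
w4: successors {w0, w2, w5}; ¬p → ¬q there: w0:F, w2:F, w5:T. ✗
w5: successors {w1, w3, w4, w5, w6}; ¬p → ¬q there: w1:T, w3:F, w4:T, w5:T, w6:T. ✗
w6: successors {w4, w5, w6}; ¬p → ¬q there: w4:T, w5:T, w6:T. ✓
Satisfying worlds: {w6}.

1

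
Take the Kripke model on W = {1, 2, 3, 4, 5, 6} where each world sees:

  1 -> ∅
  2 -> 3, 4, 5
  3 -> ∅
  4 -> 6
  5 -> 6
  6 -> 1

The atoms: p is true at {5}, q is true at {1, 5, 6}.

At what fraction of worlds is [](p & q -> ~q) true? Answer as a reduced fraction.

5/6

1: no successors, so [](p & q -> ~q) holds vacuously. ✓
2: successors {3, 4, 5}; p & q -> ~q there: 3:T, 4:T, 5:F. ✗
3: no successors, so [](p & q -> ~q) holds vacuously. ✓
4: successors {6}; p & q -> ~q there: 6:T. ✓
5: successors {6}; p & q -> ~q there: 6:T. ✓
6: successors {1}; p & q -> ~q there: 1:T. ✓
That's 5 of 6 worlds, so 5/6.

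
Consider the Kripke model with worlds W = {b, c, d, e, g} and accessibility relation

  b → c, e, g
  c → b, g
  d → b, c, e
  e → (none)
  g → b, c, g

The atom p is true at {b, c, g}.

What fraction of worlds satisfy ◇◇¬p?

b: successors {c, e, g}; ◇¬p there: c:F, e:F, g:F. ✗
c: successors {b, g}; ◇¬p there: b:T, g:F. ✓
d: successors {b, c, e}; ◇¬p there: b:T, c:F, e:F. ✓
e: no successors, so ◇◇¬p fails. ✗
g: successors {b, c, g}; ◇¬p there: b:T, c:F, g:F. ✓
That's 3 of 5 worlds, so 3/5.

3/5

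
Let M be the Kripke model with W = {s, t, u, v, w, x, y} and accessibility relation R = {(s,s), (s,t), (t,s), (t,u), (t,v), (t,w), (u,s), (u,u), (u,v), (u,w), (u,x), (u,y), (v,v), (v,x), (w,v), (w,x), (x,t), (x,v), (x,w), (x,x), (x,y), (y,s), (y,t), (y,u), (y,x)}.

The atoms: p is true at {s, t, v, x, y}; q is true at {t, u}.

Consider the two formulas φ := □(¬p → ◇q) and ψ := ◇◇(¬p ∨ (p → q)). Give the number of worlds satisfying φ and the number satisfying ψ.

4 and 7

For □(¬p → ◇q):
s: successors {s, t}; ¬p → ◇q there: s:T, t:T. ✓
t: successors {s, u, v, w}; ¬p → ◇q there: s:T, u:T, v:T, w:F. ✗
u: successors {s, u, v, w, x, y}; ¬p → ◇q there: s:T, u:T, v:T, w:F, x:T, y:T. ✗
v: successors {v, x}; ¬p → ◇q there: v:T, x:T. ✓
w: successors {v, x}; ¬p → ◇q there: v:T, x:T. ✓
x: successors {t, v, w, x, y}; ¬p → ◇q there: t:T, v:T, w:F, x:T, y:T. ✗
y: successors {s, t, u, x}; ¬p → ◇q there: s:T, t:T, u:T, x:T. ✓
— 4 worlds.
For ◇◇(¬p ∨ (p → q)):
s: successors {s, t}; ◇(¬p ∨ (p → q)) there: s:T, t:T. ✓
t: successors {s, u, v, w}; ◇(¬p ∨ (p → q)) there: s:T, u:T, v:F, w:F. ✓
u: successors {s, u, v, w, x, y}; ◇(¬p ∨ (p → q)) there: s:T, u:T, v:F, w:F, x:T, y:T. ✓
v: successors {v, x}; ◇(¬p ∨ (p → q)) there: v:F, x:T. ✓
w: successors {v, x}; ◇(¬p ∨ (p → q)) there: v:F, x:T. ✓
x: successors {t, v, w, x, y}; ◇(¬p ∨ (p → q)) there: t:T, v:F, w:F, x:T, y:T. ✓
y: successors {s, t, u, x}; ◇(¬p ∨ (p → q)) there: s:T, t:T, u:T, x:T. ✓
— 7 worlds.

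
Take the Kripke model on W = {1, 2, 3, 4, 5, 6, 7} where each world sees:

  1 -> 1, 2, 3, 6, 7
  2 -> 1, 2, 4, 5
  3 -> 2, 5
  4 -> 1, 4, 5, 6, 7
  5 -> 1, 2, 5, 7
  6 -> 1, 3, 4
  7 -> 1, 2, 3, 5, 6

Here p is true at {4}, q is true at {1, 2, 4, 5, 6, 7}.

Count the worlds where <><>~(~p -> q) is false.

1: successors {1, 2, 3, 6, 7}; <>~(~p -> q) there: 1:T, 2:F, 3:F, 6:T, 7:T. ✓
2: successors {1, 2, 4, 5}; <>~(~p -> q) there: 1:T, 2:F, 4:F, 5:F. ✓
3: successors {2, 5}; <>~(~p -> q) there: 2:F, 5:F. ✗
4: successors {1, 4, 5, 6, 7}; <>~(~p -> q) there: 1:T, 4:F, 5:F, 6:T, 7:T. ✓
5: successors {1, 2, 5, 7}; <>~(~p -> q) there: 1:T, 2:F, 5:F, 7:T. ✓
6: successors {1, 3, 4}; <>~(~p -> q) there: 1:T, 3:F, 4:F. ✓
7: successors {1, 2, 3, 5, 6}; <>~(~p -> q) there: 1:T, 2:F, 3:F, 5:F, 6:T. ✓
Satisfying worlds: {1, 2, 4, 5, 6, 7}.
So <><>~(~p -> q) fails at the other 1 world.

1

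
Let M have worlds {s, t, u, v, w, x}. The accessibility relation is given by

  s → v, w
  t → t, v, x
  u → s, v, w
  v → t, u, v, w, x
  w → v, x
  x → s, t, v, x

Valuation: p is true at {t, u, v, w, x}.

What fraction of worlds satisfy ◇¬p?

s: successors {v, w}; ¬p there: v:F, w:F. ✗
t: successors {t, v, x}; ¬p there: t:F, v:F, x:F. ✗
u: successors {s, v, w}; ¬p there: s:T, v:F, w:F. ✓
v: successors {t, u, v, w, x}; ¬p there: t:F, u:F, v:F, w:F, x:F. ✗
w: successors {v, x}; ¬p there: v:F, x:F. ✗
x: successors {s, t, v, x}; ¬p there: s:T, t:F, v:F, x:F. ✓
That's 2 of 6 worlds, so 2/6 = 1/3.

1/3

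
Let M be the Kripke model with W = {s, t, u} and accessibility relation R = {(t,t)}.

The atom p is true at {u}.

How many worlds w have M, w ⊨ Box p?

2

s: no successors, so Box p holds vacuously. ✓
t: successors {t}; p there: t:F. ✗
u: no successors, so Box p holds vacuously. ✓
Satisfying worlds: {s, u}.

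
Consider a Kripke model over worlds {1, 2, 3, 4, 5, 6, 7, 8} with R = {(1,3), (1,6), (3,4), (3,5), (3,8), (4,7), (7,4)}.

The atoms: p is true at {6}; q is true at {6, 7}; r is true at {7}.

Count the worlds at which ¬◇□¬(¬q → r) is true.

5

1: ◇□¬(¬q → r) is T. ✗
2: ◇□¬(¬q → r) is F. ✓
3: ◇□¬(¬q → r) is T. ✗
4: ◇□¬(¬q → r) is T. ✗
5: ◇□¬(¬q → r) is F. ✓
6: ◇□¬(¬q → r) is F. ✓
7: ◇□¬(¬q → r) is F. ✓
8: ◇□¬(¬q → r) is F. ✓
Satisfying worlds: {2, 5, 6, 7, 8}.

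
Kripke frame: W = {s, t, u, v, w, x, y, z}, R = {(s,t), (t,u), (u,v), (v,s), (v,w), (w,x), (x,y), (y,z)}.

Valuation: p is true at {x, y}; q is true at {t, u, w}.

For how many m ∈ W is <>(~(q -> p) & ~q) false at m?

s: successors {t}; ~(q -> p) & ~q there: t:F. ✗
t: successors {u}; ~(q -> p) & ~q there: u:F. ✗
u: successors {v}; ~(q -> p) & ~q there: v:F. ✗
v: successors {s, w}; ~(q -> p) & ~q there: s:F, w:F. ✗
w: successors {x}; ~(q -> p) & ~q there: x:F. ✗
x: successors {y}; ~(q -> p) & ~q there: y:F. ✗
y: successors {z}; ~(q -> p) & ~q there: z:F. ✗
z: no successors, so <>(~(q -> p) & ~q) fails. ✗
Satisfying worlds: ∅.
So <>(~(q -> p) & ~q) fails at the other 8 worlds.

8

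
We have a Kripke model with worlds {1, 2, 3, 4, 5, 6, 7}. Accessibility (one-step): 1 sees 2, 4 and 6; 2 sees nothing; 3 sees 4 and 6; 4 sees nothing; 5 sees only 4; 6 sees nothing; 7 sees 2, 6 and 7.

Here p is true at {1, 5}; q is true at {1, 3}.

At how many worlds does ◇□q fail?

1: successors {2, 4, 6}; □q there: 2:T, 4:T, 6:T. ✓
2: no successors, so ◇□q fails. ✗
3: successors {4, 6}; □q there: 4:T, 6:T. ✓
4: no successors, so ◇□q fails. ✗
5: successors {4}; □q there: 4:T. ✓
6: no successors, so ◇□q fails. ✗
7: successors {2, 6, 7}; □q there: 2:T, 6:T, 7:F. ✓
Satisfying worlds: {1, 3, 5, 7}.
So ◇□q fails at the other 3 worlds.

3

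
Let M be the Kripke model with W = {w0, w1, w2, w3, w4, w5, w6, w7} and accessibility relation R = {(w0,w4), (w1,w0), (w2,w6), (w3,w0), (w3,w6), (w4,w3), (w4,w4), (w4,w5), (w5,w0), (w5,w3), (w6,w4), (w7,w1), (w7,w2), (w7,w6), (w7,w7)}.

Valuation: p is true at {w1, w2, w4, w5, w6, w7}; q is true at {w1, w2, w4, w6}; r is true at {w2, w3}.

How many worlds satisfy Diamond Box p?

5

w0: successors {w4}; Box p there: w4:F. ✗
w1: successors {w0}; Box p there: w0:T. ✓
w2: successors {w6}; Box p there: w6:T. ✓
w3: successors {w0, w6}; Box p there: w0:T, w6:T. ✓
w4: successors {w3, w4, w5}; Box p there: w3:F, w4:F, w5:F. ✗
w5: successors {w0, w3}; Box p there: w0:T, w3:F. ✓
w6: successors {w4}; Box p there: w4:F. ✗
w7: successors {w1, w2, w6, w7}; Box p there: w1:F, w2:T, w6:T, w7:T. ✓
Satisfying worlds: {w1, w2, w3, w5, w7}.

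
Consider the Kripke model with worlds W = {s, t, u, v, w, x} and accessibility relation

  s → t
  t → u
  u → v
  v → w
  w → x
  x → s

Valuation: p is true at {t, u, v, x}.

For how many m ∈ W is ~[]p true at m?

2

s: []p is T. ✗
t: []p is T. ✗
u: []p is T. ✗
v: []p is F. ✓
w: []p is T. ✗
x: []p is F. ✓
Satisfying worlds: {v, x}.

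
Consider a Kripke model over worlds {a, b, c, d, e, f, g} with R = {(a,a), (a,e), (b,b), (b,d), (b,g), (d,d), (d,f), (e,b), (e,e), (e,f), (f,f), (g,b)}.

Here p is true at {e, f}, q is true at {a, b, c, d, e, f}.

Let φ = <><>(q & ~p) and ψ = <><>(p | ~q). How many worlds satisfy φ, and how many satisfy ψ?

For <><>(q & ~p):
a: successors {a, e}; <>(q & ~p) there: a:T, e:T. ✓
b: successors {b, d, g}; <>(q & ~p) there: b:T, d:T, g:T. ✓
c: no successors, so <><>(q & ~p) fails. ✗
d: successors {d, f}; <>(q & ~p) there: d:T, f:F. ✓
e: successors {b, e, f}; <>(q & ~p) there: b:T, e:T, f:F. ✓
f: successors {f}; <>(q & ~p) there: f:F. ✗
g: successors {b}; <>(q & ~p) there: b:T. ✓
— 5 worlds.
For <><>(p | ~q):
a: successors {a, e}; <>(p | ~q) there: a:T, e:T. ✓
b: successors {b, d, g}; <>(p | ~q) there: b:T, d:T, g:F. ✓
c: no successors, so <><>(p | ~q) fails. ✗
d: successors {d, f}; <>(p | ~q) there: d:T, f:T. ✓
e: successors {b, e, f}; <>(p | ~q) there: b:T, e:T, f:T. ✓
f: successors {f}; <>(p | ~q) there: f:T. ✓
g: successors {b}; <>(p | ~q) there: b:T. ✓
— 6 worlds.

5 and 6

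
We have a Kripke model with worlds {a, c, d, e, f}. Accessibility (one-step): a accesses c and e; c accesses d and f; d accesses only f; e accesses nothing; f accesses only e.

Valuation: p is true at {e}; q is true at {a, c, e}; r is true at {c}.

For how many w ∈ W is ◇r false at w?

4

a: successors {c, e}; r there: c:T, e:F. ✓
c: successors {d, f}; r there: d:F, f:F. ✗
d: successors {f}; r there: f:F. ✗
e: no successors, so ◇r fails. ✗
f: successors {e}; r there: e:F. ✗
Satisfying worlds: {a}.
So ◇r fails at the other 4 worlds.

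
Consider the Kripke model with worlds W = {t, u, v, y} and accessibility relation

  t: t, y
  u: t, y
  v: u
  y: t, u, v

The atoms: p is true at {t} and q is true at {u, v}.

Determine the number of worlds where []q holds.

t: successors {t, y}; q there: t:F, y:F. ✗
u: successors {t, y}; q there: t:F, y:F. ✗
v: successors {u}; q there: u:T. ✓
y: successors {t, u, v}; q there: t:F, u:T, v:T. ✗
Satisfying worlds: {v}.

1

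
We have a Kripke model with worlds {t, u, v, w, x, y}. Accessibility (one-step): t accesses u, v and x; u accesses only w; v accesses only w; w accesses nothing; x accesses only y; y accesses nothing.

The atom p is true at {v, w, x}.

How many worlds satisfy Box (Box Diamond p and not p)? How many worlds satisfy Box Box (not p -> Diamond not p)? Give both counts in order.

3 and 5

For Box (Box Diamond p and not p):
t: successors {u, v, x}; Box Diamond p and not p there: u:F, v:F, x:F. ✗
u: successors {w}; Box Diamond p and not p there: w:F. ✗
v: successors {w}; Box Diamond p and not p there: w:F. ✗
w: no successors, so Box (Box Diamond p and not p) holds vacuously. ✓
x: successors {y}; Box Diamond p and not p there: y:T. ✓
y: no successors, so Box (Box Diamond p and not p) holds vacuously. ✓
— 3 worlds.
For Box Box (not p -> Diamond not p):
t: successors {u, v, x}; Box (not p -> Diamond not p) there: u:T, v:T, x:F. ✗
u: successors {w}; Box (not p -> Diamond not p) there: w:T. ✓
v: successors {w}; Box (not p -> Diamond not p) there: w:T. ✓
w: no successors, so Box Box (not p -> Diamond not p) holds vacuously. ✓
x: successors {y}; Box (not p -> Diamond not p) there: y:T. ✓
y: no successors, so Box Box (not p -> Diamond not p) holds vacuously. ✓
— 5 worlds.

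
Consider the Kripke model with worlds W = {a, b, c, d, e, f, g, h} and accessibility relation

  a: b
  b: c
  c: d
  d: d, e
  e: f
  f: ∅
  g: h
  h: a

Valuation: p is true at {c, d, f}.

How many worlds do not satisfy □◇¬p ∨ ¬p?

1

a: □◇¬p is F, ¬p is T. ✓
b: □◇¬p is F, ¬p is T. ✓
c: □◇¬p is T, ¬p is F. ✓
d: □◇¬p is F, ¬p is F. ✗
e: □◇¬p is F, ¬p is T. ✓
f: □◇¬p is T, ¬p is F. ✓
g: □◇¬p is T, ¬p is T. ✓
h: □◇¬p is T, ¬p is T. ✓
Satisfying worlds: {a, b, c, e, f, g, h}.
So □◇¬p ∨ ¬p fails at the other 1 world.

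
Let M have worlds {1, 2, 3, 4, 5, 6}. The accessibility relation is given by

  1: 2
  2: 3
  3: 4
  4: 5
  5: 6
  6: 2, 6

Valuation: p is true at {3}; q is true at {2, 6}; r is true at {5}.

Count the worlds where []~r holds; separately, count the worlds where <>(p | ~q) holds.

5 and 3

For []~r:
1: successors {2}; ~r there: 2:T. ✓
2: successors {3}; ~r there: 3:T. ✓
3: successors {4}; ~r there: 4:T. ✓
4: successors {5}; ~r there: 5:F. ✗
5: successors {6}; ~r there: 6:T. ✓
6: successors {2, 6}; ~r there: 2:T, 6:T. ✓
— 5 worlds.
For <>(p | ~q):
1: successors {2}; p | ~q there: 2:F. ✗
2: successors {3}; p | ~q there: 3:T. ✓
3: successors {4}; p | ~q there: 4:T. ✓
4: successors {5}; p | ~q there: 5:T. ✓
5: successors {6}; p | ~q there: 6:F. ✗
6: successors {2, 6}; p | ~q there: 2:F, 6:F. ✗
— 3 worlds.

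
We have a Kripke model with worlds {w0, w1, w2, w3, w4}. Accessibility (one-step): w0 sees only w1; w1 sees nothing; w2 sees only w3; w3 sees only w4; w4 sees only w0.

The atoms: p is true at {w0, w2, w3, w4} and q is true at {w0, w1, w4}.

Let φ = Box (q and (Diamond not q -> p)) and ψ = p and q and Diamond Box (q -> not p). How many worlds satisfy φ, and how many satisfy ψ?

For Box (q and (Diamond not q -> p)):
w0: successors {w1}; q and (Diamond not q -> p) there: w1:T. ✓
w1: no successors, so Box (q and (Diamond not q -> p)) holds vacuously. ✓
w2: successors {w3}; q and (Diamond not q -> p) there: w3:F. ✗
w3: successors {w4}; q and (Diamond not q -> p) there: w4:T. ✓
w4: successors {w0}; q and (Diamond not q -> p) there: w0:T. ✓
— 4 worlds.
For p and q and Diamond Box (q -> not p):
w0: p and q is T, Diamond Box (q -> not p) is T. ✓
w1: p and q is F, Diamond Box (q -> not p) is F. ✗
w2: p and q is F, Diamond Box (q -> not p) is F. ✗
w3: p and q is F, Diamond Box (q -> not p) is F. ✗
w4: p and q is T, Diamond Box (q -> not p) is T. ✓
— 2 worlds.

4 and 2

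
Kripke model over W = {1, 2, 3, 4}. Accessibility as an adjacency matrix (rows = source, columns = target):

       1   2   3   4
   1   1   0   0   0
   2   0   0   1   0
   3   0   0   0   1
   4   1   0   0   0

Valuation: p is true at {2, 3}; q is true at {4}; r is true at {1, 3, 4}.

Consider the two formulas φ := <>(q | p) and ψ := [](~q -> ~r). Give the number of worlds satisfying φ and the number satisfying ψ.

2 and 1

For <>(q | p):
1: successors {1}; q | p there: 1:F. ✗
2: successors {3}; q | p there: 3:T. ✓
3: successors {4}; q | p there: 4:T. ✓
4: successors {1}; q | p there: 1:F. ✗
— 2 worlds.
For [](~q -> ~r):
1: successors {1}; ~q -> ~r there: 1:F. ✗
2: successors {3}; ~q -> ~r there: 3:F. ✗
3: successors {4}; ~q -> ~r there: 4:T. ✓
4: successors {1}; ~q -> ~r there: 1:F. ✗
— 1 world.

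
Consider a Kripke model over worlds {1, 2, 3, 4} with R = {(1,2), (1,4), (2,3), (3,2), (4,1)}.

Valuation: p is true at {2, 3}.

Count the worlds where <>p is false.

1

1: successors {2, 4}; p there: 2:T, 4:F. ✓
2: successors {3}; p there: 3:T. ✓
3: successors {2}; p there: 2:T. ✓
4: successors {1}; p there: 1:F. ✗
Satisfying worlds: {1, 2, 3}.
So <>p fails at the other 1 world.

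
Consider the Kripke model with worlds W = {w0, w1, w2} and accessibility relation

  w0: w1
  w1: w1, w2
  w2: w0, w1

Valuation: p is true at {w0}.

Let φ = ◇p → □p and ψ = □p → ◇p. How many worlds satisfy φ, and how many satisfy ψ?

For ◇p → □p:
w0: ◇p is F, □p is F. ✓
w1: ◇p is F, □p is F. ✓
w2: ◇p is T, □p is F. ✗
— 2 worlds.
For □p → ◇p:
w0: □p is F, ◇p is F. ✓
w1: □p is F, ◇p is F. ✓
w2: □p is F, ◇p is T. ✓
— 3 worlds.

2 and 3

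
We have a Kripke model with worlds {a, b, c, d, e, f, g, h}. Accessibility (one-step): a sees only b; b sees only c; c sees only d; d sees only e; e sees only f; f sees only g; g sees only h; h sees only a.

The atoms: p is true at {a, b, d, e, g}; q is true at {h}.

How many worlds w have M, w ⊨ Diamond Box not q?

7

a: successors {b}; Box not q there: b:T. ✓
b: successors {c}; Box not q there: c:T. ✓
c: successors {d}; Box not q there: d:T. ✓
d: successors {e}; Box not q there: e:T. ✓
e: successors {f}; Box not q there: f:T. ✓
f: successors {g}; Box not q there: g:F. ✗
g: successors {h}; Box not q there: h:T. ✓
h: successors {a}; Box not q there: a:T. ✓
Satisfying worlds: {a, b, c, d, e, g, h}.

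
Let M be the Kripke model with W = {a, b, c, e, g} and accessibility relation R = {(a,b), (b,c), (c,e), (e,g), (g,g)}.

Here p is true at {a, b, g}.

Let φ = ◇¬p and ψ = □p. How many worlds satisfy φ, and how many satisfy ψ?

For ◇¬p:
a: successors {b}; ¬p there: b:F. ✗
b: successors {c}; ¬p there: c:T. ✓
c: successors {e}; ¬p there: e:T. ✓
e: successors {g}; ¬p there: g:F. ✗
g: successors {g}; ¬p there: g:F. ✗
— 2 worlds.
For □p:
a: successors {b}; p there: b:T. ✓
b: successors {c}; p there: c:F. ✗
c: successors {e}; p there: e:F. ✗
e: successors {g}; p there: g:T. ✓
g: successors {g}; p there: g:T. ✓
— 3 worlds.

2 and 3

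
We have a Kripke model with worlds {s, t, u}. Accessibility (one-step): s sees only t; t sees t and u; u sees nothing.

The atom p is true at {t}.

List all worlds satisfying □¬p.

{u}

s: successors {t}; ¬p there: t:F. ✗
t: successors {t, u}; ¬p there: t:F, u:T. ✗
u: no successors, so □¬p holds vacuously. ✓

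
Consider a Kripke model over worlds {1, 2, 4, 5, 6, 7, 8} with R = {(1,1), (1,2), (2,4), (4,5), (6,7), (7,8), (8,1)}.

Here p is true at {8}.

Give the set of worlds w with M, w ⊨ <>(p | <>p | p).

1: successors {1, 2}; p | <>p | p there: 1:F, 2:F. ✗
2: successors {4}; p | <>p | p there: 4:F. ✗
4: successors {5}; p | <>p | p there: 5:F. ✗
5: no successors, so <>(p | <>p | p) fails. ✗
6: successors {7}; p | <>p | p there: 7:T. ✓
7: successors {8}; p | <>p | p there: 8:T. ✓
8: successors {1}; p | <>p | p there: 1:F. ✗

{6, 7}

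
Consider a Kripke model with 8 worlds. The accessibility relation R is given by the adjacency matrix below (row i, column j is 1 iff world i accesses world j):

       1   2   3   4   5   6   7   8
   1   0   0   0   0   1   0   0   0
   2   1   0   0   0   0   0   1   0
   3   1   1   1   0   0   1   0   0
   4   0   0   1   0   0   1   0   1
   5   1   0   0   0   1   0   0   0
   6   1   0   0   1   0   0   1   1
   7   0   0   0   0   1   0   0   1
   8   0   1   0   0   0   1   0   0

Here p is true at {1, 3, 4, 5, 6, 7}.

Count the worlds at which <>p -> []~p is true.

0

1: <>p is T, []~p is F. ✗
2: <>p is T, []~p is F. ✗
3: <>p is T, []~p is F. ✗
4: <>p is T, []~p is F. ✗
5: <>p is T, []~p is F. ✗
6: <>p is T, []~p is F. ✗
7: <>p is T, []~p is F. ✗
8: <>p is T, []~p is F. ✗
Satisfying worlds: ∅.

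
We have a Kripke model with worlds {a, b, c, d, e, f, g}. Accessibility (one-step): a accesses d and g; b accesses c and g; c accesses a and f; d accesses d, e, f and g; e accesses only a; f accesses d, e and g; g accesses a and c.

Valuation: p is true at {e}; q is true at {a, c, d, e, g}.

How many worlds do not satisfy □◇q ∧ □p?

7

a: □◇q is T, □p is F. ✗
b: □◇q is T, □p is F. ✗
c: □◇q is T, □p is F. ✗
d: □◇q is T, □p is F. ✗
e: □◇q is T, □p is F. ✗
f: □◇q is T, □p is F. ✗
g: □◇q is T, □p is F. ✗
Satisfying worlds: ∅.
So □◇q ∧ □p fails at the other 7 worlds.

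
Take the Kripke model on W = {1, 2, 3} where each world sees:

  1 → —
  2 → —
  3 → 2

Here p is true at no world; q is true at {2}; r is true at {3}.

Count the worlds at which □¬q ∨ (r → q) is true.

1: □¬q is T, r → q is T. ✓
2: □¬q is T, r → q is T. ✓
3: □¬q is F, r → q is F. ✗
Satisfying worlds: {1, 2}.

2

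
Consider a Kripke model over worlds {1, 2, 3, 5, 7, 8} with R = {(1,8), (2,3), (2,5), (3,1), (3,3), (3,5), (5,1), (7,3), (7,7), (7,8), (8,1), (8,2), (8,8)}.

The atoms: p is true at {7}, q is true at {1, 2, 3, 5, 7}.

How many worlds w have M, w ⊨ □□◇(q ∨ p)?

1: successors {8}; □◇(q ∨ p) there: 8:F. ✗
2: successors {3, 5}; □◇(q ∨ p) there: 3:F, 5:F. ✗
3: successors {1, 3, 5}; □◇(q ∨ p) there: 1:T, 3:F, 5:F. ✗
5: successors {1}; □◇(q ∨ p) there: 1:T. ✓
7: successors {3, 7, 8}; □◇(q ∨ p) there: 3:F, 7:T, 8:F. ✗
8: successors {1, 2, 8}; □◇(q ∨ p) there: 1:T, 2:T, 8:F. ✗
Satisfying worlds: {5}.

1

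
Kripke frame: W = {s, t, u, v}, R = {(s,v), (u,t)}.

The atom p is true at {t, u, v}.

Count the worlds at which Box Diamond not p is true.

2

s: successors {v}; Diamond not p there: v:F. ✗
t: no successors, so Box Diamond not p holds vacuously. ✓
u: successors {t}; Diamond not p there: t:F. ✗
v: no successors, so Box Diamond not p holds vacuously. ✓
Satisfying worlds: {t, v}.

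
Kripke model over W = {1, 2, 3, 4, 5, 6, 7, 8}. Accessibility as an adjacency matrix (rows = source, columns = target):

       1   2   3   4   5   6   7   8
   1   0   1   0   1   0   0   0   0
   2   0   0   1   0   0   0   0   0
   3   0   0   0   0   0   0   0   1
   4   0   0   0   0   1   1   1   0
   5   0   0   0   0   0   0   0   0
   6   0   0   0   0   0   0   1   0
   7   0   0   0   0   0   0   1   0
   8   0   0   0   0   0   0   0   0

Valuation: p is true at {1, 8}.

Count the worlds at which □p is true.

1: successors {2, 4}; p there: 2:F, 4:F. ✗
2: successors {3}; p there: 3:F. ✗
3: successors {8}; p there: 8:T. ✓
4: successors {5, 6, 7}; p there: 5:F, 6:F, 7:F. ✗
5: no successors, so □p holds vacuously. ✓
6: successors {7}; p there: 7:F. ✗
7: successors {7}; p there: 7:F. ✗
8: no successors, so □p holds vacuously. ✓
Satisfying worlds: {3, 5, 8}.

3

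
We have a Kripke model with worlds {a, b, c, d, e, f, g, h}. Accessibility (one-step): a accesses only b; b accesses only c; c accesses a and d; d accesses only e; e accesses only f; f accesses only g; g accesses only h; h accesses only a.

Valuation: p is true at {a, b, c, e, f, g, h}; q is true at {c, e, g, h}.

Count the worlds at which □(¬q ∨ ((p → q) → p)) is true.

a: successors {b}; ¬q ∨ ((p → q) → p) there: b:T. ✓
b: successors {c}; ¬q ∨ ((p → q) → p) there: c:T. ✓
c: successors {a, d}; ¬q ∨ ((p → q) → p) there: a:T, d:T. ✓
d: successors {e}; ¬q ∨ ((p → q) → p) there: e:T. ✓
e: successors {f}; ¬q ∨ ((p → q) → p) there: f:T. ✓
f: successors {g}; ¬q ∨ ((p → q) → p) there: g:T. ✓
g: successors {h}; ¬q ∨ ((p → q) → p) there: h:T. ✓
h: successors {a}; ¬q ∨ ((p → q) → p) there: a:T. ✓
Satisfying worlds: {a, b, c, d, e, f, g, h}.

8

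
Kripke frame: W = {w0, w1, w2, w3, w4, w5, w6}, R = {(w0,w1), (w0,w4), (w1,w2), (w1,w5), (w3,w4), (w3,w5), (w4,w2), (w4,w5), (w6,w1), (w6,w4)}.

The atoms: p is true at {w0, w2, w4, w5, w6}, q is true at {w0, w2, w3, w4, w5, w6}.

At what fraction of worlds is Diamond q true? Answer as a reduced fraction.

5/7

w0: successors {w1, w4}; q there: w1:F, w4:T. ✓
w1: successors {w2, w5}; q there: w2:T, w5:T. ✓
w2: no successors, so Diamond q fails. ✗
w3: successors {w4, w5}; q there: w4:T, w5:T. ✓
w4: successors {w2, w5}; q there: w2:T, w5:T. ✓
w5: no successors, so Diamond q fails. ✗
w6: successors {w1, w4}; q there: w1:F, w4:T. ✓
That's 5 of 7 worlds, so 5/7.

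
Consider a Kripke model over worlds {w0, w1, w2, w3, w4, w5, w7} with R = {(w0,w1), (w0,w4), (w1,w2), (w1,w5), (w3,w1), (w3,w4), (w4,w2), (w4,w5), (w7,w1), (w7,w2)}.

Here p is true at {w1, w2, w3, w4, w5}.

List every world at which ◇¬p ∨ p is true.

{w1, w2, w3, w4, w5}

w0: ◇¬p is F, p is F. ✗
w1: ◇¬p is F, p is T. ✓
w2: ◇¬p is F, p is T. ✓
w3: ◇¬p is F, p is T. ✓
w4: ◇¬p is F, p is T. ✓
w5: ◇¬p is F, p is T. ✓
w7: ◇¬p is F, p is F. ✗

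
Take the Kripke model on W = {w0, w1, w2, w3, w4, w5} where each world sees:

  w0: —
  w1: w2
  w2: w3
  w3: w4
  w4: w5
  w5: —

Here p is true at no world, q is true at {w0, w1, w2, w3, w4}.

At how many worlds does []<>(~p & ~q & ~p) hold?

3

w0: no successors, so []<>(~p & ~q & ~p) holds vacuously. ✓
w1: successors {w2}; <>(~p & ~q & ~p) there: w2:F. ✗
w2: successors {w3}; <>(~p & ~q & ~p) there: w3:F. ✗
w3: successors {w4}; <>(~p & ~q & ~p) there: w4:T. ✓
w4: successors {w5}; <>(~p & ~q & ~p) there: w5:F. ✗
w5: no successors, so []<>(~p & ~q & ~p) holds vacuously. ✓
Satisfying worlds: {w0, w3, w5}.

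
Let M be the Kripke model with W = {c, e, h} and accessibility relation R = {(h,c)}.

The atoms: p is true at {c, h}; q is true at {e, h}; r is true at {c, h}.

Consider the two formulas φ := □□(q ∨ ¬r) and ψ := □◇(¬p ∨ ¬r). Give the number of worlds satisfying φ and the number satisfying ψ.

3 and 2

For □□(q ∨ ¬r):
c: no successors, so □□(q ∨ ¬r) holds vacuously. ✓
e: no successors, so □□(q ∨ ¬r) holds vacuously. ✓
h: successors {c}; □(q ∨ ¬r) there: c:T. ✓
— 3 worlds.
For □◇(¬p ∨ ¬r):
c: no successors, so □◇(¬p ∨ ¬r) holds vacuously. ✓
e: no successors, so □◇(¬p ∨ ¬r) holds vacuously. ✓
h: successors {c}; ◇(¬p ∨ ¬r) there: c:F. ✗
— 2 worlds.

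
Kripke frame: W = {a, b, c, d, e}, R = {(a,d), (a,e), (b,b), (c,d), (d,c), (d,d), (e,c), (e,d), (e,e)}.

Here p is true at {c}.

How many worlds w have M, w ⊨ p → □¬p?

a: p is F, □¬p is T. ✓
b: p is F, □¬p is T. ✓
c: p is T, □¬p is T. ✓
d: p is F, □¬p is F. ✓
e: p is F, □¬p is F. ✓
Satisfying worlds: {a, b, c, d, e}.

5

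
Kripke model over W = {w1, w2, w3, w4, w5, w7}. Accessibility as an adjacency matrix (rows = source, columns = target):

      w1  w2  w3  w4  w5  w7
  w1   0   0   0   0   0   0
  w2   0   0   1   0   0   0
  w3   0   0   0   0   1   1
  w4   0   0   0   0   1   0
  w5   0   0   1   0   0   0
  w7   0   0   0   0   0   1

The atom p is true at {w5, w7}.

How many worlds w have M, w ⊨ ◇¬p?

w1: no successors, so ◇¬p fails. ✗
w2: successors {w3}; ¬p there: w3:T. ✓
w3: successors {w5, w7}; ¬p there: w5:F, w7:F. ✗
w4: successors {w5}; ¬p there: w5:F. ✗
w5: successors {w3}; ¬p there: w3:T. ✓
w7: successors {w7}; ¬p there: w7:F. ✗
Satisfying worlds: {w2, w5}.

2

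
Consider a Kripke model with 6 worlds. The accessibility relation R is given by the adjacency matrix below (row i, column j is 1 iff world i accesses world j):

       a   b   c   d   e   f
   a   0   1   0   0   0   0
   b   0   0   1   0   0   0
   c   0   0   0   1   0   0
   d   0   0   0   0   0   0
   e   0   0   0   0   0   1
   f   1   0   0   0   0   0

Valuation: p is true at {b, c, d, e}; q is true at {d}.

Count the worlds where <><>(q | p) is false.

a: successors {b}; <>(q | p) there: b:T. ✓
b: successors {c}; <>(q | p) there: c:T. ✓
c: successors {d}; <>(q | p) there: d:F. ✗
d: no successors, so <><>(q | p) fails. ✗
e: successors {f}; <>(q | p) there: f:F. ✗
f: successors {a}; <>(q | p) there: a:T. ✓
Satisfying worlds: {a, b, f}.
So <><>(q | p) fails at the other 3 worlds.

3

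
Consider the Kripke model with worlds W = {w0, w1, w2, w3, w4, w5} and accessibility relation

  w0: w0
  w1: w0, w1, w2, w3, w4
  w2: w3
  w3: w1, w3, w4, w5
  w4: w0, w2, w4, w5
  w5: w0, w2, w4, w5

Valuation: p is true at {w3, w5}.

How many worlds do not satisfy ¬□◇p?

w0: □◇p is F. ✓
w1: □◇p is F. ✓
w2: □◇p is T. ✗
w3: □◇p is T. ✗
w4: □◇p is F. ✓
w5: □◇p is F. ✓
Satisfying worlds: {w0, w1, w4, w5}.
So ¬□◇p fails at the other 2 worlds.

2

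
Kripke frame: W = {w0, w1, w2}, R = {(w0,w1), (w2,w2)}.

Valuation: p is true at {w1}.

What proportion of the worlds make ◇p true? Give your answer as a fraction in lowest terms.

w0: successors {w1}; p there: w1:T. ✓
w1: no successors, so ◇p fails. ✗
w2: successors {w2}; p there: w2:F. ✗
That's 1 of 3 worlds, so 1/3.

1/3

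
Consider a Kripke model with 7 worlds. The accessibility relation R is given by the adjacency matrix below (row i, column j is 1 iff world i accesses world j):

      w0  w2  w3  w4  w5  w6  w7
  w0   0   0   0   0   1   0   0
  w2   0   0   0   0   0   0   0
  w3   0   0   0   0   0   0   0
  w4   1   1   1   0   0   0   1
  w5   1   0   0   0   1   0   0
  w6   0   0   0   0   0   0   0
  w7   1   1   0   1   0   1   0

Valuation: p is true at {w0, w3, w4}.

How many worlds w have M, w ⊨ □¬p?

4

w0: successors {w5}; ¬p there: w5:T. ✓
w2: no successors, so □¬p holds vacuously. ✓
w3: no successors, so □¬p holds vacuously. ✓
w4: successors {w0, w2, w3, w7}; ¬p there: w0:F, w2:T, w3:F, w7:T. ✗
w5: successors {w0, w5}; ¬p there: w0:F, w5:T. ✗
w6: no successors, so □¬p holds vacuously. ✓
w7: successors {w0, w2, w4, w6}; ¬p there: w0:F, w2:T, w4:F, w6:T. ✗
Satisfying worlds: {w0, w2, w3, w6}.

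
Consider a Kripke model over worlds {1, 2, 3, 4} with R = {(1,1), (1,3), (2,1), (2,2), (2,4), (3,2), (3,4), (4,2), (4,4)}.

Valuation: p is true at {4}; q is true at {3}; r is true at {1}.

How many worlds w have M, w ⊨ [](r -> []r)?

2

1: successors {1, 3}; r -> []r there: 1:F, 3:T. ✗
2: successors {1, 2, 4}; r -> []r there: 1:F, 2:T, 4:T. ✗
3: successors {2, 4}; r -> []r there: 2:T, 4:T. ✓
4: successors {2, 4}; r -> []r there: 2:T, 4:T. ✓
Satisfying worlds: {3, 4}.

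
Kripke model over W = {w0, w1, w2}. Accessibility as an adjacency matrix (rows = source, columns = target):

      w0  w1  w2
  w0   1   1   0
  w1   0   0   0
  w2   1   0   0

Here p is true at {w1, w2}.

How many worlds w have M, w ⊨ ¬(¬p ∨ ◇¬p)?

w0: ¬p ∨ ◇¬p is T. ✗
w1: ¬p ∨ ◇¬p is F. ✓
w2: ¬p ∨ ◇¬p is T. ✗
Satisfying worlds: {w1}.

1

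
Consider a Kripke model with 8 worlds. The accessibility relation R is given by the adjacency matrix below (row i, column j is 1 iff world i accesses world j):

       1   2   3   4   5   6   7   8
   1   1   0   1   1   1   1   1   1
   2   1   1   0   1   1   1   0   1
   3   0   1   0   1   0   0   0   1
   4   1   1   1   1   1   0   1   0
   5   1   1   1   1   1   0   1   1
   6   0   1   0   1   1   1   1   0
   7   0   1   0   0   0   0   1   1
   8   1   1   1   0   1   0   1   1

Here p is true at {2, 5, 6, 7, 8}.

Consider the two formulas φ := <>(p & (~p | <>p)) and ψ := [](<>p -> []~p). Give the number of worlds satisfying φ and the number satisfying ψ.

8 and 0

For <>(p & (~p | <>p)):
1: successors {1, 3, 4, 5, 6, 7, 8}; p & (~p | <>p) there: 1:F, 3:F, 4:F, 5:T, 6:T, 7:T, 8:T. ✓
2: successors {1, 2, 4, 5, 6, 8}; p & (~p | <>p) there: 1:F, 2:T, 4:F, 5:T, 6:T, 8:T. ✓
3: successors {2, 4, 8}; p & (~p | <>p) there: 2:T, 4:F, 8:T. ✓
4: successors {1, 2, 3, 4, 5, 7}; p & (~p | <>p) there: 1:F, 2:T, 3:F, 4:F, 5:T, 7:T. ✓
5: successors {1, 2, 3, 4, 5, 7, 8}; p & (~p | <>p) there: 1:F, 2:T, 3:F, 4:F, 5:T, 7:T, 8:T. ✓
6: successors {2, 4, 5, 6, 7}; p & (~p | <>p) there: 2:T, 4:F, 5:T, 6:T, 7:T. ✓
7: successors {2, 7, 8}; p & (~p | <>p) there: 2:T, 7:T, 8:T. ✓
8: successors {1, 2, 3, 5, 7, 8}; p & (~p | <>p) there: 1:F, 2:T, 3:F, 5:T, 7:T, 8:T. ✓
— 8 worlds.
For [](<>p -> []~p):
1: successors {1, 3, 4, 5, 6, 7, 8}; <>p -> []~p there: 1:F, 3:F, 4:F, 5:F, 6:F, 7:F, 8:F. ✗
2: successors {1, 2, 4, 5, 6, 8}; <>p -> []~p there: 1:F, 2:F, 4:F, 5:F, 6:F, 8:F. ✗
3: successors {2, 4, 8}; <>p -> []~p there: 2:F, 4:F, 8:F. ✗
4: successors {1, 2, 3, 4, 5, 7}; <>p -> []~p there: 1:F, 2:F, 3:F, 4:F, 5:F, 7:F. ✗
5: successors {1, 2, 3, 4, 5, 7, 8}; <>p -> []~p there: 1:F, 2:F, 3:F, 4:F, 5:F, 7:F, 8:F. ✗
6: successors {2, 4, 5, 6, 7}; <>p -> []~p there: 2:F, 4:F, 5:F, 6:F, 7:F. ✗
7: successors {2, 7, 8}; <>p -> []~p there: 2:F, 7:F, 8:F. ✗
8: successors {1, 2, 3, 5, 7, 8}; <>p -> []~p there: 1:F, 2:F, 3:F, 5:F, 7:F, 8:F. ✗
— 0 worlds.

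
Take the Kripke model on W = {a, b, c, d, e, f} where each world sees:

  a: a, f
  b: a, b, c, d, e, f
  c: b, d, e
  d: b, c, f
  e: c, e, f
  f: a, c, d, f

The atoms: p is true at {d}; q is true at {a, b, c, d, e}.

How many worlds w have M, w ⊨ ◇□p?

0

a: successors {a, f}; □p there: a:F, f:F. ✗
b: successors {a, b, c, d, e, f}; □p there: a:F, b:F, c:F, d:F, e:F, f:F. ✗
c: successors {b, d, e}; □p there: b:F, d:F, e:F. ✗
d: successors {b, c, f}; □p there: b:F, c:F, f:F. ✗
e: successors {c, e, f}; □p there: c:F, e:F, f:F. ✗
f: successors {a, c, d, f}; □p there: a:F, c:F, d:F, f:F. ✗
Satisfying worlds: ∅.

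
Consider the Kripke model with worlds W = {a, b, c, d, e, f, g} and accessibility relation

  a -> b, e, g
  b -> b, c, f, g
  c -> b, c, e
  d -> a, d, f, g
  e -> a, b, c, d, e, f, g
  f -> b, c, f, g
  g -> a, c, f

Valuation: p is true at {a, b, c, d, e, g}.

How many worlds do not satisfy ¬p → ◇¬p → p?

a: ¬p is F, ◇¬p → p is T. ✓
b: ¬p is F, ◇¬p → p is T. ✓
c: ¬p is F, ◇¬p → p is T. ✓
d: ¬p is F, ◇¬p → p is T. ✓
e: ¬p is F, ◇¬p → p is T. ✓
f: ¬p is T, ◇¬p → p is F. ✗
g: ¬p is F, ◇¬p → p is T. ✓
Satisfying worlds: {a, b, c, d, e, g}.
So ¬p → ◇¬p → p fails at the other 1 world.

1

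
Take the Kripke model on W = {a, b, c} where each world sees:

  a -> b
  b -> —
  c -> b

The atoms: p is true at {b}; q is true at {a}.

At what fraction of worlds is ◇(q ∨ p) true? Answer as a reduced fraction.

a: successors {b}; q ∨ p there: b:T. ✓
b: no successors, so ◇(q ∨ p) fails. ✗
c: successors {b}; q ∨ p there: b:T. ✓
That's 2 of 3 worlds, so 2/3.

2/3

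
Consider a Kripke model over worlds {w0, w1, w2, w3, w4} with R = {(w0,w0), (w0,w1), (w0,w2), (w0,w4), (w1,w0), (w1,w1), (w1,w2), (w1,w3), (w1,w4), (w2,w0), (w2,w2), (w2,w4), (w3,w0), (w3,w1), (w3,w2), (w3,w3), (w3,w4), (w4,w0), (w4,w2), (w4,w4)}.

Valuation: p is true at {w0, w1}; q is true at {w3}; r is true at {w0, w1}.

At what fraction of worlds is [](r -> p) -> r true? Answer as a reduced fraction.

w0: [](r -> p) is T, r is T. ✓
w1: [](r -> p) is T, r is T. ✓
w2: [](r -> p) is T, r is F. ✗
w3: [](r -> p) is T, r is F. ✗
w4: [](r -> p) is T, r is F. ✗
That's 2 of 5 worlds, so 2/5.

2/5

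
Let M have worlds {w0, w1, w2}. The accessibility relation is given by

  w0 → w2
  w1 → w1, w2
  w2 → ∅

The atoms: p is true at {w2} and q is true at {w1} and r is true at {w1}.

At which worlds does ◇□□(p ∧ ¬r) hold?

{w0, w1}

w0: successors {w2}; □□(p ∧ ¬r) there: w2:T. ✓
w1: successors {w1, w2}; □□(p ∧ ¬r) there: w1:F, w2:T. ✓
w2: no successors, so ◇□□(p ∧ ¬r) fails. ✗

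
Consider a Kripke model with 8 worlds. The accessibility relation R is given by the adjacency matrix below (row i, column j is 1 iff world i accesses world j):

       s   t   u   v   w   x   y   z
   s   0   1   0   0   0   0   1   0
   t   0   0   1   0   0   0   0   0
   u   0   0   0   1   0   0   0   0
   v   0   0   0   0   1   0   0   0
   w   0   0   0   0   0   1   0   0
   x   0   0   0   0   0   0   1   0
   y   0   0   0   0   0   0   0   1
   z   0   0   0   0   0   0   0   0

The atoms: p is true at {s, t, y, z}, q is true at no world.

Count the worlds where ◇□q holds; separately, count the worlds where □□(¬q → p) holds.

1 and 4

For ◇□q:
s: successors {t, y}; □q there: t:F, y:F. ✗
t: successors {u}; □q there: u:F. ✗
u: successors {v}; □q there: v:F. ✗
v: successors {w}; □q there: w:F. ✗
w: successors {x}; □q there: x:F. ✗
x: successors {y}; □q there: y:F. ✗
y: successors {z}; □q there: z:T. ✓
z: no successors, so ◇□q fails. ✗
— 1 world.
For □□(¬q → p):
s: successors {t, y}; □(¬q → p) there: t:F, y:T. ✗
t: successors {u}; □(¬q → p) there: u:F. ✗
u: successors {v}; □(¬q → p) there: v:F. ✗
v: successors {w}; □(¬q → p) there: w:F. ✗
w: successors {x}; □(¬q → p) there: x:T. ✓
x: successors {y}; □(¬q → p) there: y:T. ✓
y: successors {z}; □(¬q → p) there: z:T. ✓
z: no successors, so □□(¬q → p) holds vacuously. ✓
— 4 worlds.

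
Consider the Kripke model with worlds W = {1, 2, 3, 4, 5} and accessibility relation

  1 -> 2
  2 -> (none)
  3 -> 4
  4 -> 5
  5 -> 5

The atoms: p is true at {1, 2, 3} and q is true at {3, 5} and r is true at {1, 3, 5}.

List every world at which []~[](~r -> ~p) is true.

{2}

1: successors {2}; ~[](~r -> ~p) there: 2:F. ✗
2: no successors, so []~[](~r -> ~p) holds vacuously. ✓
3: successors {4}; ~[](~r -> ~p) there: 4:F. ✗
4: successors {5}; ~[](~r -> ~p) there: 5:F. ✗
5: successors {5}; ~[](~r -> ~p) there: 5:F. ✗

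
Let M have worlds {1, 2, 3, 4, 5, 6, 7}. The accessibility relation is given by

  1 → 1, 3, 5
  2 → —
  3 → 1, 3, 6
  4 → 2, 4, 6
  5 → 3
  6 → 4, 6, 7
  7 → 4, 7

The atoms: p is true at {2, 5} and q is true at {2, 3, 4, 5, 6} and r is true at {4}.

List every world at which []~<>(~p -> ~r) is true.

{2}

1: successors {1, 3, 5}; ~<>(~p -> ~r) there: 1:F, 3:F, 5:F. ✗
2: no successors, so []~<>(~p -> ~r) holds vacuously. ✓
3: successors {1, 3, 6}; ~<>(~p -> ~r) there: 1:F, 3:F, 6:F. ✗
4: successors {2, 4, 6}; ~<>(~p -> ~r) there: 2:T, 4:F, 6:F. ✗
5: successors {3}; ~<>(~p -> ~r) there: 3:F. ✗
6: successors {4, 6, 7}; ~<>(~p -> ~r) there: 4:F, 6:F, 7:F. ✗
7: successors {4, 7}; ~<>(~p -> ~r) there: 4:F, 7:F. ✗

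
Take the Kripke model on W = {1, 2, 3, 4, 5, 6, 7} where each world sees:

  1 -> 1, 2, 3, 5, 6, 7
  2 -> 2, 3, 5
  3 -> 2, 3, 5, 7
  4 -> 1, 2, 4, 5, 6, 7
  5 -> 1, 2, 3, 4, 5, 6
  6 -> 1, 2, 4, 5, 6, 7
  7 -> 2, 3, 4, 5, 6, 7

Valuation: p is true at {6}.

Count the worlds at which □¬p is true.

1: successors {1, 2, 3, 5, 6, 7}; ¬p there: 1:T, 2:T, 3:T, 5:T, 6:F, 7:T. ✗
2: successors {2, 3, 5}; ¬p there: 2:T, 3:T, 5:T. ✓
3: successors {2, 3, 5, 7}; ¬p there: 2:T, 3:T, 5:T, 7:T. ✓
4: successors {1, 2, 4, 5, 6, 7}; ¬p there: 1:T, 2:T, 4:T, 5:T, 6:F, 7:T. ✗
5: successors {1, 2, 3, 4, 5, 6}; ¬p there: 1:T, 2:T, 3:T, 4:T, 5:T, 6:F. ✗
6: successors {1, 2, 4, 5, 6, 7}; ¬p there: 1:T, 2:T, 4:T, 5:T, 6:F, 7:T. ✗
7: successors {2, 3, 4, 5, 6, 7}; ¬p there: 2:T, 3:T, 4:T, 5:T, 6:F, 7:T. ✗
Satisfying worlds: {2, 3}.

2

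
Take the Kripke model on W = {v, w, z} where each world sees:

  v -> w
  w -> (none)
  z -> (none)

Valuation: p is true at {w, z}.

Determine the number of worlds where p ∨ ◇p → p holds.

2

v: p ∨ ◇p is T, p is F. ✗
w: p ∨ ◇p is T, p is T. ✓
z: p ∨ ◇p is T, p is T. ✓
Satisfying worlds: {w, z}.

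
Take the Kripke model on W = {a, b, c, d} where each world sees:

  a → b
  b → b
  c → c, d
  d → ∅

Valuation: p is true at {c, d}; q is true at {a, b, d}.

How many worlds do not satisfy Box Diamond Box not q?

3

a: successors {b}; Diamond Box not q there: b:F. ✗
b: successors {b}; Diamond Box not q there: b:F. ✗
c: successors {c, d}; Diamond Box not q there: c:T, d:F. ✗
d: no successors, so Box Diamond Box not q holds vacuously. ✓
Satisfying worlds: {d}.
So Box Diamond Box not q fails at the other 3 worlds.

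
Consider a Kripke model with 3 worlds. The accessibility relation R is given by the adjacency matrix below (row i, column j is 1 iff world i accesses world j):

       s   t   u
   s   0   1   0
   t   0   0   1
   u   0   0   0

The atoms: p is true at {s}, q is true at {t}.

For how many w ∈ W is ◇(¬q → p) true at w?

1

s: successors {t}; ¬q → p there: t:T. ✓
t: successors {u}; ¬q → p there: u:F. ✗
u: no successors, so ◇(¬q → p) fails. ✗
Satisfying worlds: {s}.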